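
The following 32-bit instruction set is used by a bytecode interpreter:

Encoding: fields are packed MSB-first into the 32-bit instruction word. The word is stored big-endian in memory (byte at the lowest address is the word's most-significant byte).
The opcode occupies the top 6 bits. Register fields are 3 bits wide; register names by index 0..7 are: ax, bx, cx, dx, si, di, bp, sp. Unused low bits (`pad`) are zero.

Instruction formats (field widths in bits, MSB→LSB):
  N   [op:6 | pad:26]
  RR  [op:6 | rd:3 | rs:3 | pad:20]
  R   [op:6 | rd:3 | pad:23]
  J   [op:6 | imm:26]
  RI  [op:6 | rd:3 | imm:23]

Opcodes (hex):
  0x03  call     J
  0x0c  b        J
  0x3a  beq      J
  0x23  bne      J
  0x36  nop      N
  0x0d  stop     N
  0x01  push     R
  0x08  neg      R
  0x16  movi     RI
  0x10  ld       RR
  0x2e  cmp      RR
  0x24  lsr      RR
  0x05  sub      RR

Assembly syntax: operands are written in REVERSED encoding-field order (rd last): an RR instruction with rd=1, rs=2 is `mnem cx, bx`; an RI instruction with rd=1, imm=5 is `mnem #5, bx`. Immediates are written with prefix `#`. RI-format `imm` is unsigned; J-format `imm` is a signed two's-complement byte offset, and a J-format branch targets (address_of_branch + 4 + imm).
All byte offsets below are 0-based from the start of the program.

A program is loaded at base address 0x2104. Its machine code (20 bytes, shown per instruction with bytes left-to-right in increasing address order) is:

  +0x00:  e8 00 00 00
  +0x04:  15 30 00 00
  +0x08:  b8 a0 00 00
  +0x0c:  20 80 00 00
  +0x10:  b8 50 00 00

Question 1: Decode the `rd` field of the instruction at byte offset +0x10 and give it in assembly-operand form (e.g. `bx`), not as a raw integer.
off 0x10: read b8 50 00 00 as big → 0xb8500000
  opcode bits[31:26]=0x2e: cmp/RR
  rd: (w>>23)&0x7=0x0 → ax
  rs: (w>>20)&0x7=0x5 → di

ax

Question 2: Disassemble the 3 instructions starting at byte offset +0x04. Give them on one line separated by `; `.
sub dx, cx; cmp cx, bx; neg bx

@+04  big-endian(15 30 00 00) = 0x15300000
  op=0x15300000>>26=0x5 ⇒ sub (RR)
  [25:23] rd=2 = cx
  [22:20] rs=3 = dx
@+08  big-endian(b8 a0 00 00) = 0xb8a00000
  op=0xb8a00000>>26=0x2e ⇒ cmp (RR)
  [25:23] rd=1 = bx
  [22:20] rs=2 = cx
@+0c  big-endian(20 80 00 00) = 0x20800000
  op=0x20800000>>26=0x8 ⇒ neg (R)
  [25:23] rd=1 = bx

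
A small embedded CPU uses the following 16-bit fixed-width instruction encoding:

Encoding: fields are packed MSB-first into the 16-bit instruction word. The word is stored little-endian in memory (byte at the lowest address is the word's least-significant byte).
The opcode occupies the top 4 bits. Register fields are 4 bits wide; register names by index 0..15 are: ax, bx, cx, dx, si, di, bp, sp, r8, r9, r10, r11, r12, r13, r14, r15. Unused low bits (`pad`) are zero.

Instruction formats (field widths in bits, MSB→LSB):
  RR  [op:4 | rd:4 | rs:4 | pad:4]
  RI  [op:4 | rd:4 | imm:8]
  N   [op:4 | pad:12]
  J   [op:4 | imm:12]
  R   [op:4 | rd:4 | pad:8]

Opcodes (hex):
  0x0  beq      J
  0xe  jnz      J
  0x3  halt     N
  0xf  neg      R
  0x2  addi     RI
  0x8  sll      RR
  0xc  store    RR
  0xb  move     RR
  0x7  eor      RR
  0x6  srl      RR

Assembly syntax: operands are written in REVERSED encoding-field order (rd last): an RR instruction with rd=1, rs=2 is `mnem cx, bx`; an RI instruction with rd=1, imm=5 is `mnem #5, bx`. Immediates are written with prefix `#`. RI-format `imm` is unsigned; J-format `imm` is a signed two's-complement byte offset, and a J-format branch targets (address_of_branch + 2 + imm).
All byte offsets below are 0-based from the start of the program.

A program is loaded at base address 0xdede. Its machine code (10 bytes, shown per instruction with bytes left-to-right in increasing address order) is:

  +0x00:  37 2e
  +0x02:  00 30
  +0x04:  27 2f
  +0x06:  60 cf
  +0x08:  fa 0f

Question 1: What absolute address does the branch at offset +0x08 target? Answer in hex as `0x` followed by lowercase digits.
0xdee2

off 0x08: read fa 0f as little → 0x0ffa
  top 4b → 0x0 → beq [J]
  imm: (w>>0)&0xfff=0xffa (s12→-6) → #-6
  target = base 0xdede + off 0x08 + 2 + imm -6 = 0xdee2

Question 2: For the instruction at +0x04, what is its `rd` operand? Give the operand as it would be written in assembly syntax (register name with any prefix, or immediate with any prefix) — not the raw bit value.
+0x04: 27 2f ⇒ word 0x2f27 (little)
  opcode bits[15:12]=0x2: addi/RI
  rd@[11:8]=0xf ⇒ r15
  imm@[7:0]=0x27 ⇒ #39

r15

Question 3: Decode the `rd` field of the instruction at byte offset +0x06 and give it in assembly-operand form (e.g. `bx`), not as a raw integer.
r15

off 0x06: read 60 cf as little → 0xcf60
  op=0xcf60>>12=0xc ⇒ store (RR)
  [11:8] rd=15 = r15
  [7:4] rs=6 = bp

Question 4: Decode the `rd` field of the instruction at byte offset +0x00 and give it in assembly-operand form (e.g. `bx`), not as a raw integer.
off 0x00: read 37 2e as little → 0x2e37
  opcode bits[15:12]=0x2: addi/RI
  [11:8] rd=14 = r14
  [7:0] imm=55 = #55

r14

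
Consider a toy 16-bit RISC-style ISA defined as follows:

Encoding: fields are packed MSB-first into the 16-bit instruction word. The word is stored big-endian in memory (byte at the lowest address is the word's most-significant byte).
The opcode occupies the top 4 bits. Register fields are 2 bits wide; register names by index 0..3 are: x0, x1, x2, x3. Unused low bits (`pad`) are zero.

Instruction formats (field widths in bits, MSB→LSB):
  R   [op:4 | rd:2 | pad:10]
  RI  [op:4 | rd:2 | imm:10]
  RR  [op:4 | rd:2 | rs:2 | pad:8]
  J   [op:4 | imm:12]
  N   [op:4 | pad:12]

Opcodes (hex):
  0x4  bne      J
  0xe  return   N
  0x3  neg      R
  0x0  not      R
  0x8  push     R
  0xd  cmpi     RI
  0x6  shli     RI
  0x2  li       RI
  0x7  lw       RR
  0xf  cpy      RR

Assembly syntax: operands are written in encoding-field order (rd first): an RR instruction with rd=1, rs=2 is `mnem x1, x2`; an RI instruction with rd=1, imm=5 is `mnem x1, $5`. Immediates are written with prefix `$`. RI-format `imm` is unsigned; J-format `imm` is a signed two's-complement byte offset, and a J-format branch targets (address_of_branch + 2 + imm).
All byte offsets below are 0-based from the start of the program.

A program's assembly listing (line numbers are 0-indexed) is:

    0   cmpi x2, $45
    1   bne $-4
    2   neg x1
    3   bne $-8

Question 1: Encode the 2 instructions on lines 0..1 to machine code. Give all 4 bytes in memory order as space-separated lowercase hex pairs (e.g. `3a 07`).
d8 2d 4f fc

line 0 (cmpi): pack op=0xd:4|rd=2:2|imm=45:10 = 0xd82d; big→ d8 2d
line 1 (bne): pack op=0x4:4|imm=-4:12 = 0x4ffc; big→ 4f fc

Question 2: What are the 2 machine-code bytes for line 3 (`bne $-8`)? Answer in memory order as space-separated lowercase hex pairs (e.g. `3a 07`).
4f f8

3. bne fields op=0x4:4|imm=-8:12 → word 4ff8h → 4f f8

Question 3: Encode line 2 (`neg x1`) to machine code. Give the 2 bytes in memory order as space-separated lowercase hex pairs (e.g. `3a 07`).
34 00

line 2 (neg): pack op=0x3:4|rd=1:2|pad=0:10 = 0x3400; big→ 34 00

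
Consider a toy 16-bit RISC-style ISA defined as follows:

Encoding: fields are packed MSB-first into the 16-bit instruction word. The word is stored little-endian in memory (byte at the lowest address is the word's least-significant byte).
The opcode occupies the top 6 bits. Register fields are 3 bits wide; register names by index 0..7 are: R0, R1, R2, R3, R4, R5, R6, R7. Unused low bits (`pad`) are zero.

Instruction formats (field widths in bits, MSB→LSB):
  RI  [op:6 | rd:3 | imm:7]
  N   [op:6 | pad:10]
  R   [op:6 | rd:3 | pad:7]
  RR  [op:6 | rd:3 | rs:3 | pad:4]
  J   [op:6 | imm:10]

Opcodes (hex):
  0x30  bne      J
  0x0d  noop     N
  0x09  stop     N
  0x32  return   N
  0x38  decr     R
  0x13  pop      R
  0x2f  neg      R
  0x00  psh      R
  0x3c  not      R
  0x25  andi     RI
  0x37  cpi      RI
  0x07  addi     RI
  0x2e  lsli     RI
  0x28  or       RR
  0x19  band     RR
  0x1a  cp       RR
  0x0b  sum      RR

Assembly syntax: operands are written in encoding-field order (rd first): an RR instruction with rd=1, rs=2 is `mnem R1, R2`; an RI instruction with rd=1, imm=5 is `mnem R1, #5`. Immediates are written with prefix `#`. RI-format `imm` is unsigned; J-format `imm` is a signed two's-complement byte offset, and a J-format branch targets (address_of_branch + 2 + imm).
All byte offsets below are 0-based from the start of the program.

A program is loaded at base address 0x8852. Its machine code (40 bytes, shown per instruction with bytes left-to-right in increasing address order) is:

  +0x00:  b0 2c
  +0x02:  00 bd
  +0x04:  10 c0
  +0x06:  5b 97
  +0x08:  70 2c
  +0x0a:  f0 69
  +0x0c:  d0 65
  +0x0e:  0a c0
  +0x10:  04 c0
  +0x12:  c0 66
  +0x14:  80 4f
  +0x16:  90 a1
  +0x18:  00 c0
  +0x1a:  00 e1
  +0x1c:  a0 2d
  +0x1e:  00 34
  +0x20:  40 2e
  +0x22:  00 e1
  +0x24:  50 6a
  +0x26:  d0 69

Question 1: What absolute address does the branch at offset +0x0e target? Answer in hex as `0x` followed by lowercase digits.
0x886c

off 0x0e: read 0a c0 as little → 0xc00a
  op=0xc00a>>10=0x30 ⇒ bne (J)
  imm@[9:0]=0xa ⇒ #10
  target = base 0x8852 + off 0x0e + 2 + imm 10 = 0x886c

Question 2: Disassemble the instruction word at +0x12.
[12] c0 66 → 0x66c0
  op=0x66c0>>10=0x19 ⇒ band (RR)
  rd@[9:7]=0x5 ⇒ R5
  rs@[6:4]=0x4 ⇒ R4

band R5, R4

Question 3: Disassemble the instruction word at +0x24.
cp R4, R5

[24] 50 6a → 0x6a50
  top 6b → 0x1a → cp [RR]
  rd@[9:7]=0x4 ⇒ R4
  rs@[6:4]=0x5 ⇒ R5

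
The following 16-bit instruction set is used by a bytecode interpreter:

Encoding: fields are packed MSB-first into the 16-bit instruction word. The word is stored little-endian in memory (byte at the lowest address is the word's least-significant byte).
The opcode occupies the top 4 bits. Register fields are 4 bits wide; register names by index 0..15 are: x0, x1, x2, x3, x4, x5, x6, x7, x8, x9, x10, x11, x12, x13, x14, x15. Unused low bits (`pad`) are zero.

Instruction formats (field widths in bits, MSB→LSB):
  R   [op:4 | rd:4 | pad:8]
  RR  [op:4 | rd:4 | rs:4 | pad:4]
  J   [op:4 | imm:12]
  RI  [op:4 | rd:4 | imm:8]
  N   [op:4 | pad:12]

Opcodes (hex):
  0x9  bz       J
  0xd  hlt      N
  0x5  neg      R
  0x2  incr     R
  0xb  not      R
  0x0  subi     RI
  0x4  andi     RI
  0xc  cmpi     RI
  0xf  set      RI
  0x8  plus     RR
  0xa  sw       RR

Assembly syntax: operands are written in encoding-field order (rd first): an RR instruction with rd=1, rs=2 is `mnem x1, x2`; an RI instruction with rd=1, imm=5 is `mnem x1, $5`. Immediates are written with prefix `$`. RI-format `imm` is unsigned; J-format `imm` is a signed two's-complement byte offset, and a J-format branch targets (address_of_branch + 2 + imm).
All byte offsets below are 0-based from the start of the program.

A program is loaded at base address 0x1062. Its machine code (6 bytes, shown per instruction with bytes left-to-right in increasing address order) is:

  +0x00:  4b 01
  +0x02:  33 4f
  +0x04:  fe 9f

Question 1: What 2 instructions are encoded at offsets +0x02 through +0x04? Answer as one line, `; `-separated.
andi x15, $51; bz $-2

@+02  little-endian(33 4f) = 0x4f33
  op=0x4f33>>12=0x4 ⇒ andi (RI)
  [11:8] rd=15 = x15
  [7:0] imm=51 = $51
@+04  little-endian(fe 9f) = 0x9ffe
  op=0x9ffe>>12=0x9 ⇒ bz (J)
  [11:0] imm=4094 (s12→-2) = $-2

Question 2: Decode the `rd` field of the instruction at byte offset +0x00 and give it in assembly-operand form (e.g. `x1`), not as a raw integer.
x1

off 0x00: read 4b 01 as little → 0x014b
  opcode bits[15:12]=0x0: subi/RI
  rd: (w>>8)&0xf=0x1 → x1
  imm: (w>>0)&0xff=0x4b → $75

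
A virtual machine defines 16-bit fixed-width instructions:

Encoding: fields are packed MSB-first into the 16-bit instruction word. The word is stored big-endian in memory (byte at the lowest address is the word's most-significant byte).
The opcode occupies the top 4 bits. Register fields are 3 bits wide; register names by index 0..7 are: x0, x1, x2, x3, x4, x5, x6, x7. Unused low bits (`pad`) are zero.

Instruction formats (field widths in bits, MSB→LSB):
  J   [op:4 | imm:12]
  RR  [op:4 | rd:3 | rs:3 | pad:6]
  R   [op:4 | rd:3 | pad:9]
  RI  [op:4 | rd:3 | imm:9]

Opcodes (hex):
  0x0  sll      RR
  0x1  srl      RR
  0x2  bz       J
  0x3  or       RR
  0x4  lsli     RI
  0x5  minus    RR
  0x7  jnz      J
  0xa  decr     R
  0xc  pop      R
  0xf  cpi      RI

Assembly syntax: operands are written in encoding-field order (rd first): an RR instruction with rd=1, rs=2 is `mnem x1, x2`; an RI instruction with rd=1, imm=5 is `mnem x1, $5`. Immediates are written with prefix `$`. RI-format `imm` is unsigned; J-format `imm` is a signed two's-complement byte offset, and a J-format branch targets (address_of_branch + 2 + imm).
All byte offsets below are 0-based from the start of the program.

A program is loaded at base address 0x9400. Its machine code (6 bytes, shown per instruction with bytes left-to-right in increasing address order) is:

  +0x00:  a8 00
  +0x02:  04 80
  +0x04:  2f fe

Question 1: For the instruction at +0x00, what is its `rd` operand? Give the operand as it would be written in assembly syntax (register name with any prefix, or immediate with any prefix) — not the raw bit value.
off 0x00: read a8 00 as big → 0xa800
  op=0xa800>>12=0xa ⇒ decr (R)
  rd: (w>>9)&0x7=0x4 → x4

x4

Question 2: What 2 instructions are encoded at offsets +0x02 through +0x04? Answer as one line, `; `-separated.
sll x2, x2; bz $-2

+0x02: 04 80 ⇒ word 0x0480 (big)
  opcode bits[15:12]=0x0: sll/RR
  rd: (w>>9)&0x7=0x2 → x2
  rs: (w>>6)&0x7=0x2 → x2
+0x04: 2f fe ⇒ word 0x2ffe (big)
  opcode bits[15:12]=0x2: bz/J
  imm: (w>>0)&0xfff=0xffe (s12→-2) → $-2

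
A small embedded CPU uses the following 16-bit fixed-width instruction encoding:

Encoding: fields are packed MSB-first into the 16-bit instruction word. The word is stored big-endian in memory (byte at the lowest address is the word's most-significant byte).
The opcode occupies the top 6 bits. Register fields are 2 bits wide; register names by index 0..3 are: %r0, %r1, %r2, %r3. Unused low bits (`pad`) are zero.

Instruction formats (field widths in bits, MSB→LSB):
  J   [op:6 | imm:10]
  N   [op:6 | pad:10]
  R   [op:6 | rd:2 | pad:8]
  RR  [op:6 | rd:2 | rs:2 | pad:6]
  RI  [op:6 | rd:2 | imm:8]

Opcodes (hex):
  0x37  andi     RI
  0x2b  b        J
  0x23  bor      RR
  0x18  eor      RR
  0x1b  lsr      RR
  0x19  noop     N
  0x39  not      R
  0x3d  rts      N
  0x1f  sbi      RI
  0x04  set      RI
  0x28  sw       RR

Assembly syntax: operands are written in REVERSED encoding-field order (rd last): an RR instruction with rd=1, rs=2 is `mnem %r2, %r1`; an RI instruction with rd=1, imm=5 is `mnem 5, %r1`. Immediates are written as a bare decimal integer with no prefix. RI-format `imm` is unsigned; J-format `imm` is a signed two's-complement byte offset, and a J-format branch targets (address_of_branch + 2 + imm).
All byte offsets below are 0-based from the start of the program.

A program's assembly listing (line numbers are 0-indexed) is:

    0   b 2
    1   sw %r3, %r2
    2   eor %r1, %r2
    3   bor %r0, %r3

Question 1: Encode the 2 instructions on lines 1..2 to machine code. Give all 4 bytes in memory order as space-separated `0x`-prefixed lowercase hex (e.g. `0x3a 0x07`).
0xa2 0xc0 0x62 0x40

line 1 (sw): pack op=0x28:6|rd=2:2|rs=3:2|pad=0:6 = 0xa2c0; big→ a2 c0
line 2 (eor): pack op=0x18:6|rd=2:2|rs=1:2|pad=0:6 = 0x6240; big→ 62 40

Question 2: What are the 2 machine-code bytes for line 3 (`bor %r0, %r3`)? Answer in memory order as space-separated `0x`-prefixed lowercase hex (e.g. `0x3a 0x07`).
0x8f 0x00

3. bor fields op=0x23:6|rd=3:2|rs=0:2|pad=0:6 → word 8f00h → 8f 00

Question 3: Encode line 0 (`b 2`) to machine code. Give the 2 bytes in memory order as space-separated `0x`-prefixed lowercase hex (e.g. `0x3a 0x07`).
0xac 0x02

L0: b op=0x2b:6|imm=2:10 ⇒ 0xac02 ⇒ big ac 02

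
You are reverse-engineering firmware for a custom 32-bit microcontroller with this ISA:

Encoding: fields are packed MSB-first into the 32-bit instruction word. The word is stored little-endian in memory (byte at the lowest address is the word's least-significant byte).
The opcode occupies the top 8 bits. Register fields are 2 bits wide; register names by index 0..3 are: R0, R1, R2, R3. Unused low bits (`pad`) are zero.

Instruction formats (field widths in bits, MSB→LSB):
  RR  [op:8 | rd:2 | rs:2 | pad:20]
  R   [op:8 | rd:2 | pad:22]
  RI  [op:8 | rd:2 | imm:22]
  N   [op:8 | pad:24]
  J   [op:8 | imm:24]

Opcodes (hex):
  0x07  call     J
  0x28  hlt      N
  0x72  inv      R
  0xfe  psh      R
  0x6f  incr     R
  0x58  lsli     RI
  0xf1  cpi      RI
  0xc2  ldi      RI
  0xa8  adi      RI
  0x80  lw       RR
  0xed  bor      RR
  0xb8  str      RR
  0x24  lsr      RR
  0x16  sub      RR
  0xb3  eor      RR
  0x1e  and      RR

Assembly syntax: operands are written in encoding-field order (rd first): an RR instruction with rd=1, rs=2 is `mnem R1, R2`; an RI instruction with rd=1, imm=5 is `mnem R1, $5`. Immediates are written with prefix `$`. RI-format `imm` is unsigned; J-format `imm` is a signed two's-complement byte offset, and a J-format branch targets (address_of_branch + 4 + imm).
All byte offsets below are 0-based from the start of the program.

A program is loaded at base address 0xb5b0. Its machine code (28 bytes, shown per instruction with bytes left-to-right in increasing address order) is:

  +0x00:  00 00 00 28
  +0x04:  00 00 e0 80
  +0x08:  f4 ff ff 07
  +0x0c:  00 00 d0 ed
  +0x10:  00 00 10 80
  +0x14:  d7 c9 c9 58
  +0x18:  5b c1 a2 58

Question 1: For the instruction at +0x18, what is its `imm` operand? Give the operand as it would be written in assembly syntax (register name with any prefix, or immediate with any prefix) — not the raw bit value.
$2277723

off 0x18: read 5b c1 a2 58 as little → 0x58a2c15b
  top 8b → 0x58 → lsli [RI]
  [23:22] rd=2 = R2
  [21:0] imm=2277723 = $2277723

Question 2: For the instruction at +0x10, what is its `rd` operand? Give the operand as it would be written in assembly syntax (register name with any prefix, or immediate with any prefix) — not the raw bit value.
R0

[10] 00 00 10 80 → 0x80100000
  op=0x80100000>>24=0x80 ⇒ lw (RR)
  [23:22] rd=0 = R0
  [21:20] rs=1 = R1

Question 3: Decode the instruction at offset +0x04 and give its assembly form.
lw R3, R2

[04] 00 00 e0 80 → 0x80e00000
  op=0x80e00000>>24=0x80 ⇒ lw (RR)
  rd@[23:22]=0x3 ⇒ R3
  rs@[21:20]=0x2 ⇒ R2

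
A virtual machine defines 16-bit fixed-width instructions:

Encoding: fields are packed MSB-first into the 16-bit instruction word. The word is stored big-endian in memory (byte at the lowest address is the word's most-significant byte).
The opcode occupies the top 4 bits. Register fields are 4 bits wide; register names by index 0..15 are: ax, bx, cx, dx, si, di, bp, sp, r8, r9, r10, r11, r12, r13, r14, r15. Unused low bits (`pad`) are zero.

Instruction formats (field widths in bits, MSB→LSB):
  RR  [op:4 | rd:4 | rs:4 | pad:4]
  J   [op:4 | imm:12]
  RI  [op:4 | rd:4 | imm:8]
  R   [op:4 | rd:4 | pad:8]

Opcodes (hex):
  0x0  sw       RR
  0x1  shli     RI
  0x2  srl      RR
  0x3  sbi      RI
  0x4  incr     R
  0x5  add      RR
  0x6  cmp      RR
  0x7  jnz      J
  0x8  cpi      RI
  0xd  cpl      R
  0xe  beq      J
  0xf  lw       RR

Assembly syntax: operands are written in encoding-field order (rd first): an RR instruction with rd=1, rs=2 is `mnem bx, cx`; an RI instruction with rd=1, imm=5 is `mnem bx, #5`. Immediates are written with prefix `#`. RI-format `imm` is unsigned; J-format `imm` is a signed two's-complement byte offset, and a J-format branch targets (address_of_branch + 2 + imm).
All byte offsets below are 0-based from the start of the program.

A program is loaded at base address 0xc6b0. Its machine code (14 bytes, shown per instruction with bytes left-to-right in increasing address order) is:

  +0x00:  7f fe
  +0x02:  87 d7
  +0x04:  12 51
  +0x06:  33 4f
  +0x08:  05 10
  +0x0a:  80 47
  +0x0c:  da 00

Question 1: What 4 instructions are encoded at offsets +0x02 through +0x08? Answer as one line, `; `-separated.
cpi sp, #215; shli cx, #81; sbi dx, #79; sw di, bx

+0x02: 87 d7 ⇒ word 0x87d7 (big)
  op=0x87d7>>12=0x8 ⇒ cpi (RI)
  [11:8] rd=7 = sp
  [7:0] imm=215 = #215
+0x04: 12 51 ⇒ word 0x1251 (big)
  op=0x1251>>12=0x1 ⇒ shli (RI)
  [11:8] rd=2 = cx
  [7:0] imm=81 = #81
+0x06: 33 4f ⇒ word 0x334f (big)
  op=0x334f>>12=0x3 ⇒ sbi (RI)
  [11:8] rd=3 = dx
  [7:0] imm=79 = #79
+0x08: 05 10 ⇒ word 0x0510 (big)
  op=0x0510>>12=0x0 ⇒ sw (RR)
  [11:8] rd=5 = di
  [7:4] rs=1 = bx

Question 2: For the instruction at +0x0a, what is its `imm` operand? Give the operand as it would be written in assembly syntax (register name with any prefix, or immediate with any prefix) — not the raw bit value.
+0x0a: 80 47 ⇒ word 0x8047 (big)
  top 4b → 0x8 → cpi [RI]
  [11:8] rd=0 = ax
  [7:0] imm=71 = #71

#71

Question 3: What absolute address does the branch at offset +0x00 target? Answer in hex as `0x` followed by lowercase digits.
0xc6b0

@+00  big-endian(7f fe) = 0x7ffe
  top 4b → 0x7 → jnz [J]
  [11:0] imm=4094 (s12→-2) = #-2
  target = base 0xc6b0 + off 0x00 + 2 + imm -2 = 0xc6b0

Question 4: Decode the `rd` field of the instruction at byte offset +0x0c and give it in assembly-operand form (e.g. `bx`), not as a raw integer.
+0x0c: da 00 ⇒ word 0xda00 (big)
  opcode bits[15:12]=0xd: cpl/R
  rd: (w>>8)&0xf=0xa → r10

r10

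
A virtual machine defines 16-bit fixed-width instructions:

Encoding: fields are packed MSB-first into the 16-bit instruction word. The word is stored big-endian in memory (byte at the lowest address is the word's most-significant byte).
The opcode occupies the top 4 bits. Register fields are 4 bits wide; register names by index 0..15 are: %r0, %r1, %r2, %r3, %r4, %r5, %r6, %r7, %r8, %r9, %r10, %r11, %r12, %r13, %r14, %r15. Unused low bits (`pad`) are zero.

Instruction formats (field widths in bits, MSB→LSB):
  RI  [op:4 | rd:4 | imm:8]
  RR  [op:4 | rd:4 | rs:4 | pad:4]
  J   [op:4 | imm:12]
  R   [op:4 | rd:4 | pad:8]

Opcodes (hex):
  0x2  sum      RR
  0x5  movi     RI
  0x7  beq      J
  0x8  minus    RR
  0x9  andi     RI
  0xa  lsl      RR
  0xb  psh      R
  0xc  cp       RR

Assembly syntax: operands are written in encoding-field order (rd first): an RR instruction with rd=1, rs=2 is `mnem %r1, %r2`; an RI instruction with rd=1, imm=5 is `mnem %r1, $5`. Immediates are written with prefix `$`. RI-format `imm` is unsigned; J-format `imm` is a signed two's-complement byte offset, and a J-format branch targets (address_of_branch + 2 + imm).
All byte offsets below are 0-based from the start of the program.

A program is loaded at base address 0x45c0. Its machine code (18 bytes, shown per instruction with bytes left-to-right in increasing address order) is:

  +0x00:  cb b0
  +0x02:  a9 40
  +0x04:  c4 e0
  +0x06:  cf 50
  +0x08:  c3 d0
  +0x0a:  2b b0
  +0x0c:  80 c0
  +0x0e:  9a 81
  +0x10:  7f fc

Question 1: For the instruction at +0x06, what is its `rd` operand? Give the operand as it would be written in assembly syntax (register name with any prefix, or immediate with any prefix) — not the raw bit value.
%r15

[06] cf 50 → 0xcf50
  op=0xcf50>>12=0xc ⇒ cp (RR)
  rd@[11:8]=0xf ⇒ %r15
  rs@[7:4]=0x5 ⇒ %r5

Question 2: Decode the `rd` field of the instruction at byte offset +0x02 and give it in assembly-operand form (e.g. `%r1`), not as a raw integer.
%r9

+0x02: a9 40 ⇒ word 0xa940 (big)
  top 4b → 0xa → lsl [RR]
  rd: (w>>8)&0xf=0x9 → %r9
  rs: (w>>4)&0xf=0x4 → %r4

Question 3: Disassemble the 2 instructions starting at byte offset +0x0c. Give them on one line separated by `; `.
minus %r0, %r12; andi %r10, $129

[0c] 80 c0 → 0x80c0
  op=0x80c0>>12=0x8 ⇒ minus (RR)
  [11:8] rd=0 = %r0
  [7:4] rs=12 = %r12
[0e] 9a 81 → 0x9a81
  op=0x9a81>>12=0x9 ⇒ andi (RI)
  [11:8] rd=10 = %r10
  [7:0] imm=129 = $129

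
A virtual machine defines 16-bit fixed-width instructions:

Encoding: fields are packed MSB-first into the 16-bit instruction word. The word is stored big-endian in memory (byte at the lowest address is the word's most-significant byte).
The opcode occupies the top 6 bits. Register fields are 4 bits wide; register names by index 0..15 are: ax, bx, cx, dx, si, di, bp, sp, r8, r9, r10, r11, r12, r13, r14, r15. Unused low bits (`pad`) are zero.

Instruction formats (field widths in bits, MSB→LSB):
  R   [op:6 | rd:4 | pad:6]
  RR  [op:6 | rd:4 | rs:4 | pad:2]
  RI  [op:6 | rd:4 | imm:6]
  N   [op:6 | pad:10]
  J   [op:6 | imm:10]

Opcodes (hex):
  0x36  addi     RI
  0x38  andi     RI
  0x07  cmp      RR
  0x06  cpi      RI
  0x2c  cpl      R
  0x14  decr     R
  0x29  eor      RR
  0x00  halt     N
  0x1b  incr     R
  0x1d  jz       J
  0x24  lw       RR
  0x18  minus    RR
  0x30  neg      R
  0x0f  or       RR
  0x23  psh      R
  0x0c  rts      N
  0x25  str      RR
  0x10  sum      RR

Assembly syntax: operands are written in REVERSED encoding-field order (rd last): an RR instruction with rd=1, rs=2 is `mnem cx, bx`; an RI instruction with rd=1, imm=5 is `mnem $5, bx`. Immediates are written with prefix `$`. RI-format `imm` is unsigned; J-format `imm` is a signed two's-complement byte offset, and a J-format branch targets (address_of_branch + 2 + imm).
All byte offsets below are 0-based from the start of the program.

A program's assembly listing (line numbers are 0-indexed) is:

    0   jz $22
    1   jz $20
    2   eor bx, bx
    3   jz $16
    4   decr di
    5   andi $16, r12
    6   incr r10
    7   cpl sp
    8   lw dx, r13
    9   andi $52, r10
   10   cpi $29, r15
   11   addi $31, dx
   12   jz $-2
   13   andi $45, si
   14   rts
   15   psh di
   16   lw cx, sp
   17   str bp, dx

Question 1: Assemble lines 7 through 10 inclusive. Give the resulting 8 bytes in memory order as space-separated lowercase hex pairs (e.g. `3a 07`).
b1 c0 93 4c e2 b4 1b dd

L7: cpl op=0x2c:6|rd=7:4|pad=0:6 ⇒ 0xb1c0 ⇒ big b1 c0
L8: lw op=0x24:6|rd=13:4|rs=3:4|pad=0:2 ⇒ 0x934c ⇒ big 93 4c
L9: andi op=0x38:6|rd=10:4|imm=52:6 ⇒ 0xe2b4 ⇒ big e2 b4
L10: cpi op=0x6:6|rd=15:4|imm=29:6 ⇒ 0x1bdd ⇒ big 1b dd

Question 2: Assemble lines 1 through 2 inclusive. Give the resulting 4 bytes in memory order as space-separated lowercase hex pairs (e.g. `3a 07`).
L1: jz op=0x1d:6|imm=20:10 ⇒ 0x7414 ⇒ big 74 14
L2: eor op=0x29:6|rd=1:4|rs=1:4|pad=0:2 ⇒ 0xa444 ⇒ big a4 44

74 14 a4 44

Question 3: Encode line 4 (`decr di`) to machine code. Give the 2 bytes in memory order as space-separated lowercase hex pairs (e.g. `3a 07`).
line 4 (decr): pack op=0x14:6|rd=5:4|pad=0:6 = 0x5140; big→ 51 40

51 40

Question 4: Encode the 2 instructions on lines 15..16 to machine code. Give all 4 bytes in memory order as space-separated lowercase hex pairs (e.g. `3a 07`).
L15: psh op=0x23:6|rd=5:4|pad=0:6 ⇒ 0x8d40 ⇒ big 8d 40
L16: lw op=0x24:6|rd=7:4|rs=2:4|pad=0:2 ⇒ 0x91c8 ⇒ big 91 c8

8d 40 91 c8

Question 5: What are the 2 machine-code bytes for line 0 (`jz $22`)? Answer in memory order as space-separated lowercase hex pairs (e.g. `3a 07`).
0. jz fields op=0x1d:6|imm=22:10 → word 7416h → 74 16

74 16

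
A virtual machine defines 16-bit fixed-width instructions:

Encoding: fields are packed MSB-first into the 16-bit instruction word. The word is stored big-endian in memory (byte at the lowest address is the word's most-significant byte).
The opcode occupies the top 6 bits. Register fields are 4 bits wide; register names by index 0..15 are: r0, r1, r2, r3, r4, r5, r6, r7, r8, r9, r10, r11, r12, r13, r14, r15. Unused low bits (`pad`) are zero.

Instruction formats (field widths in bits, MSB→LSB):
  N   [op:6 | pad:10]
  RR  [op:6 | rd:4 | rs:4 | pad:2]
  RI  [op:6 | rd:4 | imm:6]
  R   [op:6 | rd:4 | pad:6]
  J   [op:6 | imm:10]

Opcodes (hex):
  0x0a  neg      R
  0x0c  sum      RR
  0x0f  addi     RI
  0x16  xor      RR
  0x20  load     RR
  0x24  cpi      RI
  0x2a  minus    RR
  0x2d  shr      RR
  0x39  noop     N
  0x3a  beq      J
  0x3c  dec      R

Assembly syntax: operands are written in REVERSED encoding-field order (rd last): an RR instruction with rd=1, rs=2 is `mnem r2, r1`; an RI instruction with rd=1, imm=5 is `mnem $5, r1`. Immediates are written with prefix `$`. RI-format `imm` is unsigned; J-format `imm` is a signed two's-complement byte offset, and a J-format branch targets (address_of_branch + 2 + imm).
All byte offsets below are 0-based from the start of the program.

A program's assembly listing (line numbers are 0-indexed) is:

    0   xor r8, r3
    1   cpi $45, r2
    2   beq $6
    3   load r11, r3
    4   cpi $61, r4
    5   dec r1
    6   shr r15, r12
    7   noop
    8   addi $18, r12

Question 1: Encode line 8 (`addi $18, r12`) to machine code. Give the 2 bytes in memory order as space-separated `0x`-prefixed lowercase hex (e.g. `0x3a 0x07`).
line 8 (addi): pack op=0xf:6|rd=12:4|imm=18:6 = 0x3f12; big→ 3f 12

0x3f 0x12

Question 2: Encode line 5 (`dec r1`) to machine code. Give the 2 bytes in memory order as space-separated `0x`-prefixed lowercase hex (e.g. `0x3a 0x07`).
line 5 (dec): pack op=0x3c:6|rd=1:4|pad=0:6 = 0xf040; big→ f0 40

0xf0 0x40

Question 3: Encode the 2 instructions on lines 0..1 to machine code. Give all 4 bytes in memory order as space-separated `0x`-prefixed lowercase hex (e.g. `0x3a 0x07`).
0x58 0xe0 0x90 0xad

line 0 (xor): pack op=0x16:6|rd=3:4|rs=8:4|pad=0:2 = 0x58e0; big→ 58 e0
line 1 (cpi): pack op=0x24:6|rd=2:4|imm=45:6 = 0x90ad; big→ 90 ad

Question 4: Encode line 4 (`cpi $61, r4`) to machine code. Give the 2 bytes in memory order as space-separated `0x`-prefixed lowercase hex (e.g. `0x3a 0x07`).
0x91 0x3d

4. cpi fields op=0x24:6|rd=4:4|imm=61:6 → word 913dh → 91 3d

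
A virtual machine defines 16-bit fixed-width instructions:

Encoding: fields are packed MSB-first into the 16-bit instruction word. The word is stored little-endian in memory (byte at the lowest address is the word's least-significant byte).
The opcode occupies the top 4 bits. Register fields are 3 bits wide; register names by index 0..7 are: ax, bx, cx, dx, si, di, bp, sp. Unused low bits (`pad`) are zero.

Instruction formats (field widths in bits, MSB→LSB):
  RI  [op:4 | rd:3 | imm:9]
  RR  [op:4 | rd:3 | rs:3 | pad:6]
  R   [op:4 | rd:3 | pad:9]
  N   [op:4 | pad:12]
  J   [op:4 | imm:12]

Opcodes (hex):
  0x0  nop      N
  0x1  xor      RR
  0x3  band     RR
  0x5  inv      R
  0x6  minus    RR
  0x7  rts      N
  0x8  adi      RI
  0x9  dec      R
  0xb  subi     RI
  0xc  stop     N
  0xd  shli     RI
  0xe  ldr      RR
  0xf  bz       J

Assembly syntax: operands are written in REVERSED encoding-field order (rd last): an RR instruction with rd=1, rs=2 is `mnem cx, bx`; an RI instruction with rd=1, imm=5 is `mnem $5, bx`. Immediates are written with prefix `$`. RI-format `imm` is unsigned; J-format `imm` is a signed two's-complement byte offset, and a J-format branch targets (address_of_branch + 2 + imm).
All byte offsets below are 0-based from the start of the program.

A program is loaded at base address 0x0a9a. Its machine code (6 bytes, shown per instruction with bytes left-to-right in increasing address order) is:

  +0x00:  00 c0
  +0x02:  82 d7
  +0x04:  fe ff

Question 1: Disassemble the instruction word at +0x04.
+0x04: fe ff ⇒ word 0xfffe (little)
  opcode bits[15:12]=0xf: bz/J
  [11:0] imm=4094 (s12→-2) = $-2

bz $-2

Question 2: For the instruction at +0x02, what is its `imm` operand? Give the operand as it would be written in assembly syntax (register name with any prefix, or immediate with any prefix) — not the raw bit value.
$386

@+02  little-endian(82 d7) = 0xd782
  op=0xd782>>12=0xd ⇒ shli (RI)
  [11:9] rd=3 = dx
  [8:0] imm=386 = $386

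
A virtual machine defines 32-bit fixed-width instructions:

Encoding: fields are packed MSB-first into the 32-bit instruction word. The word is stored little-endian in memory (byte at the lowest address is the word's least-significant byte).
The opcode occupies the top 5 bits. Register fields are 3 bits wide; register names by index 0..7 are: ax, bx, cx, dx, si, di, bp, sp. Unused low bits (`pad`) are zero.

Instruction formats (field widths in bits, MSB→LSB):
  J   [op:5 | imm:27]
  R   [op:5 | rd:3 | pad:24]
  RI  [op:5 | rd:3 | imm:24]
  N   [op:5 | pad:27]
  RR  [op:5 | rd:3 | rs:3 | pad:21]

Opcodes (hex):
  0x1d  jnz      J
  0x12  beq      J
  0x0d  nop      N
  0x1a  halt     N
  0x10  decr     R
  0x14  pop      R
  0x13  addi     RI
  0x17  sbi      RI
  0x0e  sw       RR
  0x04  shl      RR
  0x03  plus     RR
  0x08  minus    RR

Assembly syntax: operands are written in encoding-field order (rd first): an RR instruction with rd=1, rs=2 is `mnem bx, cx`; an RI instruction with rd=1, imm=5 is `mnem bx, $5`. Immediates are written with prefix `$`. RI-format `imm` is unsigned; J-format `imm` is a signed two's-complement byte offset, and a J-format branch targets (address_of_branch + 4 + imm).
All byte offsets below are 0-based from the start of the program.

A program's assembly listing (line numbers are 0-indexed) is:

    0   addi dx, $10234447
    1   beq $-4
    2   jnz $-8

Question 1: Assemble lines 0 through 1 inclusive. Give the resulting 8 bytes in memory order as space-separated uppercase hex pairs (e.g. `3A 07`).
0. addi fields op=0x13:5|rd=3:3|imm=10234447:24 → word 9b9c2a4fh → 4f 2a 9c 9b
1. beq fields op=0x12:5|imm=-4:27 → word 97fffffch → fc ff ff 97

4F 2A 9C 9B FC FF FF 97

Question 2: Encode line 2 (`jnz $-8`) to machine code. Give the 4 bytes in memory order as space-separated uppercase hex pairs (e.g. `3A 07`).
line 2 (jnz): pack op=0x1d:5|imm=-8:27 = 0xeffffff8; little→ f8 ff ff ef

F8 FF FF EF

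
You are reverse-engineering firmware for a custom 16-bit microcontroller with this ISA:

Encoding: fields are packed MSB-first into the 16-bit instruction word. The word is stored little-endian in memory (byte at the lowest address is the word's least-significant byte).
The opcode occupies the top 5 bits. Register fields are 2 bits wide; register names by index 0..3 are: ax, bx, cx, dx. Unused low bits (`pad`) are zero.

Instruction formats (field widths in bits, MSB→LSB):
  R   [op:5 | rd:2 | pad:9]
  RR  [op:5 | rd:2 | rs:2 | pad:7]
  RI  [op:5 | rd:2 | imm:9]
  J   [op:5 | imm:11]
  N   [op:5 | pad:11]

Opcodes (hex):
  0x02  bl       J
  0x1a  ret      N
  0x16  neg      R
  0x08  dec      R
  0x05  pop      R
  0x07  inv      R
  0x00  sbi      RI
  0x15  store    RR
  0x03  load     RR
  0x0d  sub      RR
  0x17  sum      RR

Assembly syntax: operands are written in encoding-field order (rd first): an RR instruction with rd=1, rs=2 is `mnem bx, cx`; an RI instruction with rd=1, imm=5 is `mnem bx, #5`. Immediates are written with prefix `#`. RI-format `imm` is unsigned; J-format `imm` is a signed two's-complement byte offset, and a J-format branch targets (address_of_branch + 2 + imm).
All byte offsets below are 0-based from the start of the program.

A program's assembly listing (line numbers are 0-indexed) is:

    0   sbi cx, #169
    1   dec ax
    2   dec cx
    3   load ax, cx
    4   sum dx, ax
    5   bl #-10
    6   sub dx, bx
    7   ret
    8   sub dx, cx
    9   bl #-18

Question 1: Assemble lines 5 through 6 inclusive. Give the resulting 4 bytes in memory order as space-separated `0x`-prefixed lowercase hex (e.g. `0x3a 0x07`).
0xf6 0x17 0x80 0x6e

5. bl fields op=0x2:5|imm=-10:11 → word 17f6h → f6 17
6. sub fields op=0xd:5|rd=3:2|rs=1:2|pad=0:7 → word 6e80h → 80 6e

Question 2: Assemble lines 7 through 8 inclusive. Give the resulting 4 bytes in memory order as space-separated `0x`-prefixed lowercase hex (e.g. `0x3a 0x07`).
0x00 0xd0 0x00 0x6f

line 7 (ret): pack op=0x1a:5|pad=0:11 = 0xd000; little→ 00 d0
line 8 (sub): pack op=0xd:5|rd=3:2|rs=2:2|pad=0:7 = 0x6f00; little→ 00 6f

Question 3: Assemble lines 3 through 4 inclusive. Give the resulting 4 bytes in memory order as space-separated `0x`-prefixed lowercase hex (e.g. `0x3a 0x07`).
0x00 0x19 0x00 0xbe

3. load fields op=0x3:5|rd=0:2|rs=2:2|pad=0:7 → word 1900h → 00 19
4. sum fields op=0x17:5|rd=3:2|rs=0:2|pad=0:7 → word be00h → 00 be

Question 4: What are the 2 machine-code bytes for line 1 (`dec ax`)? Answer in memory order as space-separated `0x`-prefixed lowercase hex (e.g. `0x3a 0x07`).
0x00 0x40

1. dec fields op=0x8:5|rd=0:2|pad=0:9 → word 4000h → 00 40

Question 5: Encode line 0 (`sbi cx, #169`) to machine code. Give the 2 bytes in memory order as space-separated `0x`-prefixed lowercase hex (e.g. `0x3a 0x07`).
L0: sbi op=0x0:5|rd=2:2|imm=169:9 ⇒ 0x04a9 ⇒ little a9 04

0xa9 0x04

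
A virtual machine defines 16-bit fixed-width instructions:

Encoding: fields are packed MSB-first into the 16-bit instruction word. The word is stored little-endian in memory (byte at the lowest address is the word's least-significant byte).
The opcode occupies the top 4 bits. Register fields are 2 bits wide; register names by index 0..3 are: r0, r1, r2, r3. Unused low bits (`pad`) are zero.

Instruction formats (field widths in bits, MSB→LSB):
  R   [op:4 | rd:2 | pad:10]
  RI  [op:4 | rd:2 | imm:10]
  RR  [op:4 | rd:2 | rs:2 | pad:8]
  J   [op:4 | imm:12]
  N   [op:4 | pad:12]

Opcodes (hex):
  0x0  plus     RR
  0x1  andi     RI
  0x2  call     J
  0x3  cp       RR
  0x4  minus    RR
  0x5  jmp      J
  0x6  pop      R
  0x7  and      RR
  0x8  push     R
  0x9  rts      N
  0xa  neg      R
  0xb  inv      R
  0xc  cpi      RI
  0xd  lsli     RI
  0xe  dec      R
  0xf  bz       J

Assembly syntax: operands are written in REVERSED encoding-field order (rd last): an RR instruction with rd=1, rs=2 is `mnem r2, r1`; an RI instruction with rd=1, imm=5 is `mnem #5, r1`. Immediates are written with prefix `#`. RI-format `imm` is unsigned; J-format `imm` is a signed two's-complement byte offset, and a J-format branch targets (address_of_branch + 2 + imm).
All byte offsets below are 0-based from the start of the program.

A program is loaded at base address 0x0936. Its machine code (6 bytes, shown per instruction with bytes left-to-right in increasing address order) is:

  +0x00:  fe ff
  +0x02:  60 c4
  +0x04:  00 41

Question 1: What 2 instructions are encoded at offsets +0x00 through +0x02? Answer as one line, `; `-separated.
@+00  little-endian(fe ff) = 0xfffe
  op=0xfffe>>12=0xf ⇒ bz (J)
  imm: (w>>0)&0xfff=0xffe (s12→-2) → #-2
@+02  little-endian(60 c4) = 0xc460
  op=0xc460>>12=0xc ⇒ cpi (RI)
  rd: (w>>10)&0x3=0x1 → r1
  imm: (w>>0)&0x3ff=0x60 → #96

bz #-2; cpi #96, r1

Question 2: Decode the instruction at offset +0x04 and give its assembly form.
+0x04: 00 41 ⇒ word 0x4100 (little)
  top 4b → 0x4 → minus [RR]
  rd: (w>>10)&0x3=0x0 → r0
  rs: (w>>8)&0x3=0x1 → r1

minus r1, r0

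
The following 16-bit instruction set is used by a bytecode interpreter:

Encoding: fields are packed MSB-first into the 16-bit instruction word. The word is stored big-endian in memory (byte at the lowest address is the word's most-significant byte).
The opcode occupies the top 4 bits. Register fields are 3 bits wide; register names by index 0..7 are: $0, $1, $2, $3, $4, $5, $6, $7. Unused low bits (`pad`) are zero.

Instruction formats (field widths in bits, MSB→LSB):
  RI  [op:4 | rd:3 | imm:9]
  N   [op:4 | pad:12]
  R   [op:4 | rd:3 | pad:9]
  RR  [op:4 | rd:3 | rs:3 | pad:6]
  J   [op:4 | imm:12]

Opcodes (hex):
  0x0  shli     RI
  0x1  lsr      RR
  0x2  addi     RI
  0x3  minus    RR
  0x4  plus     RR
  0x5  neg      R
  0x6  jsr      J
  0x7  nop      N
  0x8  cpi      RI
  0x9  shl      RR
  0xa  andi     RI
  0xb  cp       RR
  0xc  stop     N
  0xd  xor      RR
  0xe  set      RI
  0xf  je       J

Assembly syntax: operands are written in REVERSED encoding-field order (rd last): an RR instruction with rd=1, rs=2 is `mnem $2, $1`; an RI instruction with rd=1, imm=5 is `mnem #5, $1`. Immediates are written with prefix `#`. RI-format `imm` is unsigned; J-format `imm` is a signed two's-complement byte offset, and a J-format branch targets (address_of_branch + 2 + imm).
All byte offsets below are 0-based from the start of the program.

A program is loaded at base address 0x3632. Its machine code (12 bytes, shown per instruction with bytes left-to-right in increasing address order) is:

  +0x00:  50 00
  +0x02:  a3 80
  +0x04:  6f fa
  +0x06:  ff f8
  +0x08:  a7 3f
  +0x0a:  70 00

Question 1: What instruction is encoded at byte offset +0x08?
andi #319, $3

+0x08: a7 3f ⇒ word 0xa73f (big)
  op=0xa73f>>12=0xa ⇒ andi (RI)
  rd@[11:9]=0x3 ⇒ $3
  imm@[8:0]=0x13f ⇒ #319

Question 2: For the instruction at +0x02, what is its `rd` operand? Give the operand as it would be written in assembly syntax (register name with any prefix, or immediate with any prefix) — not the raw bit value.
+0x02: a3 80 ⇒ word 0xa380 (big)
  top 4b → 0xa → andi [RI]
  [11:9] rd=1 = $1
  [8:0] imm=384 = #384

$1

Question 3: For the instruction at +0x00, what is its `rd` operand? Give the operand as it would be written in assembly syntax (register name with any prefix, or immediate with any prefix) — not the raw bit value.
off 0x00: read 50 00 as big → 0x5000
  op=0x5000>>12=0x5 ⇒ neg (R)
  [11:9] rd=0 = $0

$0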